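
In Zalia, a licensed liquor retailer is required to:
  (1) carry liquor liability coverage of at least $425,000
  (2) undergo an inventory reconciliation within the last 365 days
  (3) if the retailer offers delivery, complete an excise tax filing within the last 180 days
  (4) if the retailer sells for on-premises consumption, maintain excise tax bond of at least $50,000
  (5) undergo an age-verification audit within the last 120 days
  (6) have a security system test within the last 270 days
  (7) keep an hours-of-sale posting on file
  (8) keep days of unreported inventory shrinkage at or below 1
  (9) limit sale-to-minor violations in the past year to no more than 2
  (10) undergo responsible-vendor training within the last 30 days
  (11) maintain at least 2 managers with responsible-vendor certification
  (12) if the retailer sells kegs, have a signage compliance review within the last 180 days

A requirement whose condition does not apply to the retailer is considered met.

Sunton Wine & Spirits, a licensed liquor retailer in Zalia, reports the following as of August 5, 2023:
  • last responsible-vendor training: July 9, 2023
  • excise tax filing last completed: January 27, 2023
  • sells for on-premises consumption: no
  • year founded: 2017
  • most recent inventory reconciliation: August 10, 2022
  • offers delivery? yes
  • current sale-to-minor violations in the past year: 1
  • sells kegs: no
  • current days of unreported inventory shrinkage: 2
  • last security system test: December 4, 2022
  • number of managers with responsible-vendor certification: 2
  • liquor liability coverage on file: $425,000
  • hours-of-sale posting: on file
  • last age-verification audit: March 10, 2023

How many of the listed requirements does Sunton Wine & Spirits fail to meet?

1. liquor liability coverage $425,000 ≥ $425,000 → met
2. inventory reconciliation 360 days ago vs limit 365 → met
3. condition 'offers delivery' holds; excise tax filing 190 days ago vs limit 180 → not met
4. condition 'sells for on-premises consumption' does not hold → requirement n/a → met
5. age-verification audit 148 days ago vs limit 120 → not met
6. security system test 244 days ago vs limit 270 → met
7. hours-of-sale posting present → met
8. days of unreported inventory shrinkage 2 > 1 → not met
9. sale-to-minor violations in the past year 1 ≤ 2 → met
10. responsible-vendor training 27 days ago vs limit 30 → met
11. managers with responsible-vendor certification 2 ≥ 2 → met
12. condition 'sells kegs' does not hold → requirement n/a → met
Not met: 3 of 12

3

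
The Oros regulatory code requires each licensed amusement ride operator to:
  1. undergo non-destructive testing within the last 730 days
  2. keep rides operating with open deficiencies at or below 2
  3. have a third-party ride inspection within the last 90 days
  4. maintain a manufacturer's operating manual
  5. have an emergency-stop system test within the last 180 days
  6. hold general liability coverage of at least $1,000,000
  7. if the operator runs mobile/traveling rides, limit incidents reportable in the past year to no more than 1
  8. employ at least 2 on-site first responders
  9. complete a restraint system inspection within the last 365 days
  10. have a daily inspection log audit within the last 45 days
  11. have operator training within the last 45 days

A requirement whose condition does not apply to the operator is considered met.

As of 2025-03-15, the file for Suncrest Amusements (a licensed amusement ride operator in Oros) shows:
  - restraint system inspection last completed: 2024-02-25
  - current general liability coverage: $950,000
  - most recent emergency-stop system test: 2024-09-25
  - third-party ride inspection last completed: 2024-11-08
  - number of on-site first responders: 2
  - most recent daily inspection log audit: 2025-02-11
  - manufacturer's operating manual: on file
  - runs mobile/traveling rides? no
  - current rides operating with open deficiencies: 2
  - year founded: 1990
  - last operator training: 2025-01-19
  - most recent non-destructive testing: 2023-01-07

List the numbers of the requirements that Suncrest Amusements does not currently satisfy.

1. non-destructive testing 798 days ago vs limit 730 → not met
2. rides operating with open deficiencies 2 ≤ 2 → met
3. third-party ride inspection 127 days ago vs limit 90 → not met
4. manufacturer's operating manual present → met
5. emergency-stop system test 171 days ago vs limit 180 → met
6. general liability coverage $950,000 < $1,000,000 → not met
7. condition 'runs mobile/traveling rides' does not hold → requirement n/a → met
8. on-site first responders 2 ≥ 2 → met
9. restraint system inspection 384 days ago vs limit 365 → not met
10. daily inspection log audit 32 days ago vs limit 45 → met
11. operator training 55 days ago vs limit 45 → not met
Not met: 1, 3, 6, 9, 11

1, 3, 6, 9, 11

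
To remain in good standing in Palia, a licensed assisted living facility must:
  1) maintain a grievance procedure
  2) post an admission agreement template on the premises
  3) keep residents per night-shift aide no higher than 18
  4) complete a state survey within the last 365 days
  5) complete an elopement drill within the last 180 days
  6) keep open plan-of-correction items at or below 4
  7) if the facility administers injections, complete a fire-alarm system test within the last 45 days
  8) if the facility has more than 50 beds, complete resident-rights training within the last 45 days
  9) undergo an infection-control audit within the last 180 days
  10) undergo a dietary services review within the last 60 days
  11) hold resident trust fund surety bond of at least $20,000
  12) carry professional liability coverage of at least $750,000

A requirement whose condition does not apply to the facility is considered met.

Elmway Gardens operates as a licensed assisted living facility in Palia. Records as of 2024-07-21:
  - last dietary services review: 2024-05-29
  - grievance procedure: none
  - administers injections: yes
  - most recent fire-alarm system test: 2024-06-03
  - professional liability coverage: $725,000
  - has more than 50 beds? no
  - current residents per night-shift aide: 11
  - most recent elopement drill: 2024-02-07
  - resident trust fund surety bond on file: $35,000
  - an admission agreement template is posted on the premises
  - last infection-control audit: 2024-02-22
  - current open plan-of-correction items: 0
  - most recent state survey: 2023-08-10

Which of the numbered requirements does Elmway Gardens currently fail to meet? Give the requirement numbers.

1. grievance procedure absent → not met
2. admission agreement template present → met
3. residents per night-shift aide 11 ≤ 18 → met
4. state survey 346 days ago vs limit 365 → met
5. elopement drill 165 days ago vs limit 180 → met
6. open plan-of-correction items 0 ≤ 4 → met
7. condition 'administers injections' holds; fire-alarm system test 48 days ago vs limit 45 → not met
8. condition 'has more than 50 beds' does not hold → requirement n/a → met
9. infection-control audit 150 days ago vs limit 180 → met
10. dietary services review 53 days ago vs limit 60 → met
11. resident trust fund surety bond $35,000 ≥ $20,000 → met
12. professional liability coverage $725,000 < $750,000 → not met
Not met: 1, 7, 12

1, 7, 12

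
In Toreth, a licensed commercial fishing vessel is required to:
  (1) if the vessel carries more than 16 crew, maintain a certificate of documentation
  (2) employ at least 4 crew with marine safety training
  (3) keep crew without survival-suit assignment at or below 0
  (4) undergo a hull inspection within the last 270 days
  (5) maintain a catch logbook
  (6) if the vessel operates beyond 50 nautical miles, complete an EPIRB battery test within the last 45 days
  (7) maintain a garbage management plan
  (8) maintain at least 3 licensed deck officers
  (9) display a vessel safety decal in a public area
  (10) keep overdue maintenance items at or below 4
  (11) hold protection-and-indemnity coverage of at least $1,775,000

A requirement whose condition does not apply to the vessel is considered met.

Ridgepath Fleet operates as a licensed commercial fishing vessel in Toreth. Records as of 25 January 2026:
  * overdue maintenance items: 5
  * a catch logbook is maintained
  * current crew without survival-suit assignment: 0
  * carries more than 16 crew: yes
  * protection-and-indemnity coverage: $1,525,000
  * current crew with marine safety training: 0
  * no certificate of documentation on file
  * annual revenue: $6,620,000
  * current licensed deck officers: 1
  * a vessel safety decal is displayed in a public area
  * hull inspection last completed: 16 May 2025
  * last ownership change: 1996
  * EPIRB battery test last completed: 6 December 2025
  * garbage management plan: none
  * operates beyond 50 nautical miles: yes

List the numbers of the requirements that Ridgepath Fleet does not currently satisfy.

1, 2, 6, 7, 8, 10, 11

1. condition 'carries more than 16 crew' holds; certificate of documentation absent → not met
2. crew with marine safety training 0 < 4 → not met
3. crew without survival-suit assignment 0 ≤ 0 → met
4. hull inspection 254 days ago vs limit 270 → met
5. catch logbook present → met
6. condition 'operates beyond 50 nautical miles' holds; EPIRB battery test 50 days ago vs limit 45 → not met
7. garbage management plan absent → not met
8. licensed deck officers 1 < 3 → not met
9. vessel safety decal present → met
10. overdue maintenance items 5 > 4 → not met
11. protection-and-indemnity coverage $1,525,000 < $1,775,000 → not met
Not met: 1, 2, 6, 7, 8, 10, 11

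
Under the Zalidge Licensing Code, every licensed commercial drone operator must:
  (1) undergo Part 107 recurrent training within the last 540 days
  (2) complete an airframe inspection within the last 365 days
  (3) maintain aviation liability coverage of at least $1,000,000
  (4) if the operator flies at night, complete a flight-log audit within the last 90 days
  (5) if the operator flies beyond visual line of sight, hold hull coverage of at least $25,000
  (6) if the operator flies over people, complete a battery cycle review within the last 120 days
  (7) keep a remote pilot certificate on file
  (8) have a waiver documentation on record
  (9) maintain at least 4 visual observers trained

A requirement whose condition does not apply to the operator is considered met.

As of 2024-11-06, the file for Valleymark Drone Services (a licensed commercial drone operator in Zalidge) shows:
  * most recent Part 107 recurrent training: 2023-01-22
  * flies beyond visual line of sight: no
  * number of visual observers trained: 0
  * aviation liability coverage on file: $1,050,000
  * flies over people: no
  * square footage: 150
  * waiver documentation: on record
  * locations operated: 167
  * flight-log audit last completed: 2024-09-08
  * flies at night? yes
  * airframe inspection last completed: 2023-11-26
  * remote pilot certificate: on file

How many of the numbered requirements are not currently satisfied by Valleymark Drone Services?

1. Part 107 recurrent training 654 days ago vs limit 540 → not met
2. airframe inspection 346 days ago vs limit 365 → met
3. aviation liability coverage $1,050,000 ≥ $1,000,000 → met
4. condition 'flies at night' holds; flight-log audit 59 days ago vs limit 90 → met
5. condition 'flies beyond visual line of sight' does not hold → requirement n/a → met
6. condition 'flies over people' does not hold → requirement n/a → met
7. remote pilot certificate present → met
8. waiver documentation present → met
9. visual observers trained 0 < 4 → not met
Not met: 2 of 9

2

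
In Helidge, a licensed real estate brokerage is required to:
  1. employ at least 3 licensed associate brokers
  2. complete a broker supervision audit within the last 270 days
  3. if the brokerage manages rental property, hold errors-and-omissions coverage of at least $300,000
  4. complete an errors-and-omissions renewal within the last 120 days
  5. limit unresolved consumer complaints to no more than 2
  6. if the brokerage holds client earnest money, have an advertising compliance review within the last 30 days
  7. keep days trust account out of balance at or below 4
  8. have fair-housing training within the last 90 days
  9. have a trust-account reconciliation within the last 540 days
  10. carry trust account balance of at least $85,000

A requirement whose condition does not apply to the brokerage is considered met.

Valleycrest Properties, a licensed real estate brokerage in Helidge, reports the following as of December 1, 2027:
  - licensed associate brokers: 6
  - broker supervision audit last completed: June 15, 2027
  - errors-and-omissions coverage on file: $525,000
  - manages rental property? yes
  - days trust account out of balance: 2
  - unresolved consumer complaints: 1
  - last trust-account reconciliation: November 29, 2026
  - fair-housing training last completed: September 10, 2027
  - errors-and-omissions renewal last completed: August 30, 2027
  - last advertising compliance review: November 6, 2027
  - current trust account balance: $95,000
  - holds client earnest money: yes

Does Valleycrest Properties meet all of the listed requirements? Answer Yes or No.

1. licensed associate brokers 6 ≥ 3 → met
2. broker supervision audit 169 days ago vs limit 270 → met
3. condition 'manages rental property' holds; errors-and-omissions coverage $525,000 ≥ $300,000 → met
4. errors-and-omissions renewal 93 days ago vs limit 120 → met
5. unresolved consumer complaints 1 ≤ 2 → met
6. condition 'holds client earnest money' holds; advertising compliance review 25 days ago vs limit 30 → met
7. days trust account out of balance 2 ≤ 4 → met
8. fair-housing training 82 days ago vs limit 90 → met
9. trust-account reconciliation 367 days ago vs limit 540 → met
10. trust account balance $95,000 ≥ $85,000 → met
All met.

Yes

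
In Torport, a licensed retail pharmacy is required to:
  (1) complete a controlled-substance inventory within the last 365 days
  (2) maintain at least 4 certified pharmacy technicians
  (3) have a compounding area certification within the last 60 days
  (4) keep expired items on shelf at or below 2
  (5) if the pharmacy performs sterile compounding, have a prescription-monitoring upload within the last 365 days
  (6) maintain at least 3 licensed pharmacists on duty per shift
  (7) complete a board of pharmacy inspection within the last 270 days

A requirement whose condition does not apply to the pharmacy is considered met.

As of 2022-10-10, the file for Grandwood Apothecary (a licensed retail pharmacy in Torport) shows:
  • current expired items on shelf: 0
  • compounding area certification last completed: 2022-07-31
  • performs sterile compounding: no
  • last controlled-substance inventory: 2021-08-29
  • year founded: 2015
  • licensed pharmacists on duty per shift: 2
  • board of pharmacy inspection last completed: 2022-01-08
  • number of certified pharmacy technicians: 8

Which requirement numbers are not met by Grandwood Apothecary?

1. controlled-substance inventory 407 days ago vs limit 365 → not met
2. certified pharmacy technicians 8 ≥ 4 → met
3. compounding area certification 71 days ago vs limit 60 → not met
4. expired items on shelf 0 ≤ 2 → met
5. condition 'performs sterile compounding' does not hold → requirement n/a → met
6. licensed pharmacists on duty per shift 2 < 3 → not met
7. board of pharmacy inspection 275 days ago vs limit 270 → not met
Not met: 1, 3, 6, 7

1, 3, 6, 7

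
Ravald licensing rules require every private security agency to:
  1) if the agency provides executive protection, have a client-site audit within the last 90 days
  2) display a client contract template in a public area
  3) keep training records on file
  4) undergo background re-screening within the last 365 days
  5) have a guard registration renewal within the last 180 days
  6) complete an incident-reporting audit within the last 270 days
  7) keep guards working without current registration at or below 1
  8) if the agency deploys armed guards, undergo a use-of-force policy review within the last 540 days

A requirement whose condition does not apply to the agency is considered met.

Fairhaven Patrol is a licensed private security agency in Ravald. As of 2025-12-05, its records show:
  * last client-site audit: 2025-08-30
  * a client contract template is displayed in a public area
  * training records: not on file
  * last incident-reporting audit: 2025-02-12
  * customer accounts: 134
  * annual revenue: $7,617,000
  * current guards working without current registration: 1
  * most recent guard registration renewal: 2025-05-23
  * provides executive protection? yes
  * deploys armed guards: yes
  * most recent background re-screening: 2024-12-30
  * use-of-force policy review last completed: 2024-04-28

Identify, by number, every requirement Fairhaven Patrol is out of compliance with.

1, 3, 5, 6, 8

1. condition 'provides executive protection' holds; client-site audit 97 days ago vs limit 90 → not met
2. client contract template present → met
3. training records absent → not met
4. background re-screening 340 days ago vs limit 365 → met
5. guard registration renewal 196 days ago vs limit 180 → not met
6. incident-reporting audit 296 days ago vs limit 270 → not met
7. guards working without current registration 1 ≤ 1 → met
8. condition 'deploys armed guards' holds; use-of-force policy review 586 days ago vs limit 540 → not met
Not met: 1, 3, 5, 6, 8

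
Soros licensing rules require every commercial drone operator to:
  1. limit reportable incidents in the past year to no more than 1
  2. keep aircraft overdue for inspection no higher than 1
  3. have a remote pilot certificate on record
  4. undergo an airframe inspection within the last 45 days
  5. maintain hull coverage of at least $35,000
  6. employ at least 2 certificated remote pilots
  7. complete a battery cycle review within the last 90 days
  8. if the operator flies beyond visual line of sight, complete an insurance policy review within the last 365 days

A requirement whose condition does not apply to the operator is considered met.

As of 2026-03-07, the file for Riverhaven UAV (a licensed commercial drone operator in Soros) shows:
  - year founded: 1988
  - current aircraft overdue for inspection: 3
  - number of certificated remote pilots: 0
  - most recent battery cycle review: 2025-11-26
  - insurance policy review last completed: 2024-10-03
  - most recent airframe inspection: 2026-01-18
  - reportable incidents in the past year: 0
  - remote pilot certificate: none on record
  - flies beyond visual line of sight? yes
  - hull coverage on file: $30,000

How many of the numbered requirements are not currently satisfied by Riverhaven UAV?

7

1. reportable incidents in the past year 0 ≤ 1 → met
2. aircraft overdue for inspection 3 > 1 → not met
3. remote pilot certificate absent → not met
4. airframe inspection 48 days ago vs limit 45 → not met
5. hull coverage $30,000 < $35,000 → not met
6. certificated remote pilots 0 < 2 → not met
7. battery cycle review 101 days ago vs limit 90 → not met
8. condition 'flies beyond visual line of sight' holds; insurance policy review 520 days ago vs limit 365 → not met
Not met: 7 of 8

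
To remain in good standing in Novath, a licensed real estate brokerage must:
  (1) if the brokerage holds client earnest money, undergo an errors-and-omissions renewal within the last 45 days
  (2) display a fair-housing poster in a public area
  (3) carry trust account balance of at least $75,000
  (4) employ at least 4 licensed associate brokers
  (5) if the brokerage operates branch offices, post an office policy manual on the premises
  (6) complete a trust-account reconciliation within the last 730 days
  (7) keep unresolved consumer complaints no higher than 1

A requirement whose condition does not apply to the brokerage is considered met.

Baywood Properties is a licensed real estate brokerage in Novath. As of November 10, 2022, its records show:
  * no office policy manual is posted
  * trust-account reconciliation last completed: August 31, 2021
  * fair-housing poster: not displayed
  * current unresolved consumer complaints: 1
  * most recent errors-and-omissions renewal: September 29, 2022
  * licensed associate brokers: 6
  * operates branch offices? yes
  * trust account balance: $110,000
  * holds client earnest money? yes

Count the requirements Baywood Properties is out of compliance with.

2

1. condition 'holds client earnest money' holds; errors-and-omissions renewal 42 days ago vs limit 45 → met
2. fair-housing poster absent → not met
3. trust account balance $110,000 ≥ $75,000 → met
4. licensed associate brokers 6 ≥ 4 → met
5. condition 'operates branch offices' holds; office policy manual absent → not met
6. trust-account reconciliation 436 days ago vs limit 730 → met
7. unresolved consumer complaints 1 ≤ 1 → met
Not met: 2 of 7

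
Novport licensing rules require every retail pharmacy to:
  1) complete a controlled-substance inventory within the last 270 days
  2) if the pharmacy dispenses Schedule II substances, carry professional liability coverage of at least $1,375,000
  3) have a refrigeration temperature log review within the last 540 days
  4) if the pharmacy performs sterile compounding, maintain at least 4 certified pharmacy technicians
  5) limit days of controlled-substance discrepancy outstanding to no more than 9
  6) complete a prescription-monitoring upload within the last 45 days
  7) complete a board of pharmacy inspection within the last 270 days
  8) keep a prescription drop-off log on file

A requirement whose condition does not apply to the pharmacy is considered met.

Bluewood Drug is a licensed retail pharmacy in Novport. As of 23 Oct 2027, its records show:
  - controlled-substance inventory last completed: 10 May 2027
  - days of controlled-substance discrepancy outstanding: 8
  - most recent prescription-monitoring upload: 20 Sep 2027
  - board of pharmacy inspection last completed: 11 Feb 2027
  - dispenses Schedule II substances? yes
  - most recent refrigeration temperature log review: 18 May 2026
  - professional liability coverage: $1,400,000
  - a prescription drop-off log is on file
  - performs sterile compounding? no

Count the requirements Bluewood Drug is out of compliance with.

0

1. controlled-substance inventory 166 days ago vs limit 270 → met
2. condition 'dispenses Schedule II substances' holds; professional liability coverage $1,400,000 ≥ $1,375,000 → met
3. refrigeration temperature log review 523 days ago vs limit 540 → met
4. condition 'performs sterile compounding' does not hold → requirement n/a → met
5. days of controlled-substance discrepancy outstanding 8 ≤ 9 → met
6. prescription-monitoring upload 33 days ago vs limit 45 → met
7. board of pharmacy inspection 254 days ago vs limit 270 → met
8. prescription drop-off log present → met
Not met: 0 of 8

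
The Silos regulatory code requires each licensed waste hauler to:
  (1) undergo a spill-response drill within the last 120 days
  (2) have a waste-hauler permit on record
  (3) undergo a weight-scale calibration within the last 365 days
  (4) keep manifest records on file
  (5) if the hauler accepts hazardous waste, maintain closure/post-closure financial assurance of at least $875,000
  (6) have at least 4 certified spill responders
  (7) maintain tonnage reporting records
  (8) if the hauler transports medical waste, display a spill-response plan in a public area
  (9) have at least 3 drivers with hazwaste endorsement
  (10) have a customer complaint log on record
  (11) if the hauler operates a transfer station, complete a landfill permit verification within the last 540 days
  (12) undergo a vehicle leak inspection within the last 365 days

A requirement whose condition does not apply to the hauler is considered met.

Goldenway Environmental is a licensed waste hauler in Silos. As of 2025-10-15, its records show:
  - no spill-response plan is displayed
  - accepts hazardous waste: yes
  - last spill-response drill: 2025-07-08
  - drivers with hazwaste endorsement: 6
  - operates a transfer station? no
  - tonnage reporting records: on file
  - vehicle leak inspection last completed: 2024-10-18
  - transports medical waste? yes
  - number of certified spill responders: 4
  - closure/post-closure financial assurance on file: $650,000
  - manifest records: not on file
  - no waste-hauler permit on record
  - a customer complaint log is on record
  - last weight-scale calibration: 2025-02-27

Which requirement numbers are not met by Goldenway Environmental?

1. spill-response drill 99 days ago vs limit 120 → met
2. waste-hauler permit absent → not met
3. weight-scale calibration 230 days ago vs limit 365 → met
4. manifest records absent → not met
5. condition 'accepts hazardous waste' holds; closure/post-closure financial assurance $650,000 < $875,000 → not met
6. certified spill responders 4 ≥ 4 → met
7. tonnage reporting records present → met
8. condition 'transports medical waste' holds; spill-response plan absent → not met
9. drivers with hazwaste endorsement 6 ≥ 3 → met
10. customer complaint log present → met
11. condition 'operates a transfer station' does not hold → requirement n/a → met
12. vehicle leak inspection 362 days ago vs limit 365 → met
Not met: 2, 4, 5, 8

2, 4, 5, 8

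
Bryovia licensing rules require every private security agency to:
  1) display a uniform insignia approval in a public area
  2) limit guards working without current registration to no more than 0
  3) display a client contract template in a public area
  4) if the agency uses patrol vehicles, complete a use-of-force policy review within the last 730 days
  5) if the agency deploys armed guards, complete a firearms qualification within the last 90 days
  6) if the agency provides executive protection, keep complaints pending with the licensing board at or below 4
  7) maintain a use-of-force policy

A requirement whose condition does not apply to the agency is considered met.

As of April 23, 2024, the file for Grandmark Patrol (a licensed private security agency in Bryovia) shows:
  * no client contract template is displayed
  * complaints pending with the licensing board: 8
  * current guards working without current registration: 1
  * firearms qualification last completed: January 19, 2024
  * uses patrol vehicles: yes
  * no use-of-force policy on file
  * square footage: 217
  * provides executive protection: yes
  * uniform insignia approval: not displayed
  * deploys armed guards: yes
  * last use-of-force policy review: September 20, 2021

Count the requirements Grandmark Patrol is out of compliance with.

7

1. uniform insignia approval absent → not met
2. guards working without current registration 1 > 0 → not met
3. client contract template absent → not met
4. condition 'uses patrol vehicles' holds; use-of-force policy review 946 days ago vs limit 730 → not met
5. condition 'deploys armed guards' holds; firearms qualification 95 days ago vs limit 90 → not met
6. condition 'provides executive protection' holds; complaints pending with the licensing board 8 > 4 → not met
7. use-of-force policy absent → not met
Not met: 7 of 7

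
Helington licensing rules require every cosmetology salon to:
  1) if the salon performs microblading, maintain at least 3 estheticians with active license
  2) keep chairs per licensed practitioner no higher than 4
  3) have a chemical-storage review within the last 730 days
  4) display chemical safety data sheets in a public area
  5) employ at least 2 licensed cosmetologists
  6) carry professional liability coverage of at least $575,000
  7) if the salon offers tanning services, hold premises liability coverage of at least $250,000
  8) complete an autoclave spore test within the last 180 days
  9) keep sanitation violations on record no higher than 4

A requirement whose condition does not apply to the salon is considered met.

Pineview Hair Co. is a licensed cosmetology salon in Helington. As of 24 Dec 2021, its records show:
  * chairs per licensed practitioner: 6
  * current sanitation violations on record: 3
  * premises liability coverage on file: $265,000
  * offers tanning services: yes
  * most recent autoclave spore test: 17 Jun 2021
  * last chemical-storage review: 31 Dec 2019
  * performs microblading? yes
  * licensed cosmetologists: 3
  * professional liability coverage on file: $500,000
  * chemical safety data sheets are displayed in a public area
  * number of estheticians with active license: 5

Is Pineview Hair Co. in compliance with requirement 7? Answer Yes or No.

Yes

7. condition 'offers tanning services' holds; premises liability coverage $265,000 ≥ $250,000 → met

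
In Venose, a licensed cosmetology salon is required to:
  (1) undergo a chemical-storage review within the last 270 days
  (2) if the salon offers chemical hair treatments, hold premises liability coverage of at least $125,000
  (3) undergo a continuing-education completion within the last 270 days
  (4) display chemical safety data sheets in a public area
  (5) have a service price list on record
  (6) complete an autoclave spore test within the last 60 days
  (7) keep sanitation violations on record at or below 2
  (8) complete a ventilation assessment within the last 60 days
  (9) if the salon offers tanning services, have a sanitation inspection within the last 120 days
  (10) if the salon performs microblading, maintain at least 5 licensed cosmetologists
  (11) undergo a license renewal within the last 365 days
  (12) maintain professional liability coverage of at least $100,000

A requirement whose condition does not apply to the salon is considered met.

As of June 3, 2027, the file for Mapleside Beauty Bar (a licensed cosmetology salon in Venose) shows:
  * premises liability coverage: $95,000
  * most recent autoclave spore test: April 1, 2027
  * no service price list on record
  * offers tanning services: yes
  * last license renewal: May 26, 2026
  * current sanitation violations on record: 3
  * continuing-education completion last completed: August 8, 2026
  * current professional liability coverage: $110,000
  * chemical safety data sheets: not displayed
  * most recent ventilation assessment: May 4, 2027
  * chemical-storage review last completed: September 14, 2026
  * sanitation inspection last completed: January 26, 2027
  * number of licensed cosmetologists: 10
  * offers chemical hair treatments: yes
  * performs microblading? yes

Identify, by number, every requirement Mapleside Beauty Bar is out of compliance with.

1. chemical-storage review 262 days ago vs limit 270 → met
2. condition 'offers chemical hair treatments' holds; premises liability coverage $95,000 < $125,000 → not met
3. continuing-education completion 299 days ago vs limit 270 → not met
4. chemical safety data sheets absent → not met
5. service price list absent → not met
6. autoclave spore test 63 days ago vs limit 60 → not met
7. sanitation violations on record 3 > 2 → not met
8. ventilation assessment 30 days ago vs limit 60 → met
9. condition 'offers tanning services' holds; sanitation inspection 128 days ago vs limit 120 → not met
10. condition 'performs microblading' holds; licensed cosmetologists 10 ≥ 5 → met
11. license renewal 373 days ago vs limit 365 → not met
12. professional liability coverage $110,000 ≥ $100,000 → met
Not met: 2, 3, 4, 5, 6, 7, 9, 11

2, 3, 4, 5, 6, 7, 9, 11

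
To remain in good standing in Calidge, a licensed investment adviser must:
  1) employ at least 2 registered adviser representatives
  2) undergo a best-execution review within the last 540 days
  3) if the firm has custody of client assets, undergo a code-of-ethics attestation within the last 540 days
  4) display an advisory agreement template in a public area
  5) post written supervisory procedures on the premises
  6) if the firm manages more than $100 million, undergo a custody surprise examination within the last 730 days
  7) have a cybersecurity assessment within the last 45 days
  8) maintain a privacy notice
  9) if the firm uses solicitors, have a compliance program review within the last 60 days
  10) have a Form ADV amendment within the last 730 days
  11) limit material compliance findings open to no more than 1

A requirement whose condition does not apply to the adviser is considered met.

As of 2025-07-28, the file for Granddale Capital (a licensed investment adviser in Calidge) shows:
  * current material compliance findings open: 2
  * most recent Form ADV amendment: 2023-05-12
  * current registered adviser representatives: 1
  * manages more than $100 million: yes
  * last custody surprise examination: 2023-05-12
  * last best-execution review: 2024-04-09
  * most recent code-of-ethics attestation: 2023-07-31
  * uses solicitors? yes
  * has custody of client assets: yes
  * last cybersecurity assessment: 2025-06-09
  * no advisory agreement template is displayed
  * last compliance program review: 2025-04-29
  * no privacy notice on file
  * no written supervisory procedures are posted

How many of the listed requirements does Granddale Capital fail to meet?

10

1. registered adviser representatives 1 < 2 → not met
2. best-execution review 475 days ago vs limit 540 → met
3. condition 'has custody of client assets' holds; code-of-ethics attestation 728 days ago vs limit 540 → not met
4. advisory agreement template absent → not met
5. written supervisory procedures absent → not met
6. condition 'manages more than $100 million' holds; custody surprise examination 808 days ago vs limit 730 → not met
7. cybersecurity assessment 49 days ago vs limit 45 → not met
8. privacy notice absent → not met
9. condition 'uses solicitors' holds; compliance program review 90 days ago vs limit 60 → not met
10. Form ADV amendment 808 days ago vs limit 730 → not met
11. material compliance findings open 2 > 1 → not met
Not met: 10 of 11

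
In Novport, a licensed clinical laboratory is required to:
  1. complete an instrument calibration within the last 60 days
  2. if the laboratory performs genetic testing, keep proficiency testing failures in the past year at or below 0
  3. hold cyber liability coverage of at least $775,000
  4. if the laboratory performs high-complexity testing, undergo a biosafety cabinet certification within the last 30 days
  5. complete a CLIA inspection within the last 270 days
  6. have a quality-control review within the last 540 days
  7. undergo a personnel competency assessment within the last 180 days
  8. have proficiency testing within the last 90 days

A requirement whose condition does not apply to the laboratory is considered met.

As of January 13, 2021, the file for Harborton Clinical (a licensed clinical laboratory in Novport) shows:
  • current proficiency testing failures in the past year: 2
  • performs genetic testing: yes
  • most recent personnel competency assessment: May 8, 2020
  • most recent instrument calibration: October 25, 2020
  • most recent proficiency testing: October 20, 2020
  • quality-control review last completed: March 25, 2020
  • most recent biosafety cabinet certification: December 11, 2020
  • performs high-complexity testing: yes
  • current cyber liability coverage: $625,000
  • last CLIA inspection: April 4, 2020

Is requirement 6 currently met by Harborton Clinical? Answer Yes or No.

6. quality-control review 294 days ago vs limit 540 → met

Yes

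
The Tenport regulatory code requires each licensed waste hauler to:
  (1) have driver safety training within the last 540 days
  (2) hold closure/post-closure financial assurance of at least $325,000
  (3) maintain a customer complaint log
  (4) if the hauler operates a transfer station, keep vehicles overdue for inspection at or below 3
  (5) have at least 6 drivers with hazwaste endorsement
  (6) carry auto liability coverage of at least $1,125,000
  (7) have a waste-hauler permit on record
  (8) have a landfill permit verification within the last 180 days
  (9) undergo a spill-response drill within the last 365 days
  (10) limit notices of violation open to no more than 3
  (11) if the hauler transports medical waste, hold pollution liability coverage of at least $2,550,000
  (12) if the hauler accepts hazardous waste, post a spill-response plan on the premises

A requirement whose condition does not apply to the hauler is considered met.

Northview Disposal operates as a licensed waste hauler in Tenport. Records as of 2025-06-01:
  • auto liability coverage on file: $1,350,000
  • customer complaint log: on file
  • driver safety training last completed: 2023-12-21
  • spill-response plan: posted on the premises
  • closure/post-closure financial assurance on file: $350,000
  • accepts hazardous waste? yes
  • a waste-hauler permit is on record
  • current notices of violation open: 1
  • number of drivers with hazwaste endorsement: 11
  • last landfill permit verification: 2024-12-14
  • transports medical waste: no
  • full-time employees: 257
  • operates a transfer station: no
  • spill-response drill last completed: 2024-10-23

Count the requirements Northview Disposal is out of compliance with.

0

1. driver safety training 528 days ago vs limit 540 → met
2. closure/post-closure financial assurance $350,000 ≥ $325,000 → met
3. customer complaint log present → met
4. condition 'operates a transfer station' does not hold → requirement n/a → met
5. drivers with hazwaste endorsement 11 ≥ 6 → met
6. auto liability coverage $1,350,000 ≥ $1,125,000 → met
7. waste-hauler permit present → met
8. landfill permit verification 169 days ago vs limit 180 → met
9. spill-response drill 221 days ago vs limit 365 → met
10. notices of violation open 1 ≤ 3 → met
11. condition 'transports medical waste' does not hold → requirement n/a → met
12. condition 'accepts hazardous waste' holds; spill-response plan present → met
Not met: 0 of 12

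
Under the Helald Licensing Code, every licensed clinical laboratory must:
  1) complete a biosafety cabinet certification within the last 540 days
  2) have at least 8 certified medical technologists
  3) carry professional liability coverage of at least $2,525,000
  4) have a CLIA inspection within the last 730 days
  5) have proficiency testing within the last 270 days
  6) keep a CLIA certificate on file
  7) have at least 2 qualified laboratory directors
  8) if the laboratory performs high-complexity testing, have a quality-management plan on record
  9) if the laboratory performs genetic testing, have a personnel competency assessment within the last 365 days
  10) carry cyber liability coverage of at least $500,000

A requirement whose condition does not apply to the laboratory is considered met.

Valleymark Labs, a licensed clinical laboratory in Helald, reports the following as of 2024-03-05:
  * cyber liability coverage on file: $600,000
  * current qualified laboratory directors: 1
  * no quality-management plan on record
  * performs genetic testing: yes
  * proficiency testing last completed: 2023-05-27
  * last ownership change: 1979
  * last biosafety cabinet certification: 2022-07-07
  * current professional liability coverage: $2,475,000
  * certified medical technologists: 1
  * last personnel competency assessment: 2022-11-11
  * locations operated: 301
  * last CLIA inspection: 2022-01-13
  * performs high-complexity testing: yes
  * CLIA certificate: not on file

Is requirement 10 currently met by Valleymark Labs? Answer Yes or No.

Yes

10. cyber liability coverage $600,000 ≥ $500,000 → met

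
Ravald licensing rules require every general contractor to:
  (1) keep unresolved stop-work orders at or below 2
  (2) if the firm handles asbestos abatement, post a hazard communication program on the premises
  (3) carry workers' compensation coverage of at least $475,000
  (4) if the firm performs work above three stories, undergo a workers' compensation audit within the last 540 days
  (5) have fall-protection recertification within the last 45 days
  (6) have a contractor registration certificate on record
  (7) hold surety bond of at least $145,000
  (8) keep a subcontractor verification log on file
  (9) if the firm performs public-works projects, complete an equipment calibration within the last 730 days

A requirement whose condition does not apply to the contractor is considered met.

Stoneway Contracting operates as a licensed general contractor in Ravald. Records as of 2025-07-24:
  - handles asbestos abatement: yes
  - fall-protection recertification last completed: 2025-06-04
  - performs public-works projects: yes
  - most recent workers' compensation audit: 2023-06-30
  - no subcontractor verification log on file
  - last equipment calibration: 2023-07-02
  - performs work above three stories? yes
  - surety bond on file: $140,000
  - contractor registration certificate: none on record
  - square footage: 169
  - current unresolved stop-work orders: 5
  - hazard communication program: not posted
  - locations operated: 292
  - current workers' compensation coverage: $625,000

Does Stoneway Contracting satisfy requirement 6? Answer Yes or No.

6. contractor registration certificate absent → not met

No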